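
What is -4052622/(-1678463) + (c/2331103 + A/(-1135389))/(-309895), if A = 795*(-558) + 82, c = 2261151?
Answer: 3323961789709905270741281/1376678363505553583562795 ≈ 2.4145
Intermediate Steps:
A = -443528 (A = -443610 + 82 = -443528)
-4052622/(-1678463) + (c/2331103 + A/(-1135389))/(-309895) = -4052622/(-1678463) + (2261151/2331103 - 443528/(-1135389))/(-309895) = -4052622*(-1/1678463) + (2261151*(1/2331103) - 443528*(-1/1135389))*(-1/309895) = 4052622/1678463 + (2261151/2331103 + 443528/1135389)*(-1/309895) = 4052622/1678463 + (3601195424123/2646708704067)*(-1/309895) = 4052622/1678463 - 3601195424123/820201793846842965 = 3323961789709905270741281/1376678363505553583562795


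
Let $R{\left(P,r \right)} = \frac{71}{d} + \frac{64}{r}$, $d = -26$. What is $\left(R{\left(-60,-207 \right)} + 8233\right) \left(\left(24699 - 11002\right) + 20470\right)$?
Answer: $\frac{504460322905}{1794} \approx 2.8119 \cdot 10^{8}$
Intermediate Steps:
$R{\left(P,r \right)} = - \frac{71}{26} + \frac{64}{r}$ ($R{\left(P,r \right)} = \frac{71}{-26} + \frac{64}{r} = 71 \left(- \frac{1}{26}\right) + \frac{64}{r} = - \frac{71}{26} + \frac{64}{r}$)
$\left(R{\left(-60,-207 \right)} + 8233\right) \left(\left(24699 - 11002\right) + 20470\right) = \left(\left(- \frac{71}{26} + \frac{64}{-207}\right) + 8233\right) \left(\left(24699 - 11002\right) + 20470\right) = \left(\left(- \frac{71}{26} + 64 \left(- \frac{1}{207}\right)\right) + 8233\right) \left(13697 + 20470\right) = \left(\left(- \frac{71}{26} - \frac{64}{207}\right) + 8233\right) 34167 = \left(- \frac{16361}{5382} + 8233\right) 34167 = \frac{44293645}{5382} \cdot 34167 = \frac{504460322905}{1794}$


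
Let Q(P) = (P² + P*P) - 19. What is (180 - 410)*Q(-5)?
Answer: -7130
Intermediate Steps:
Q(P) = -19 + 2*P² (Q(P) = (P² + P²) - 19 = 2*P² - 19 = -19 + 2*P²)
(180 - 410)*Q(-5) = (180 - 410)*(-19 + 2*(-5)²) = -230*(-19 + 2*25) = -230*(-19 + 50) = -230*31 = -7130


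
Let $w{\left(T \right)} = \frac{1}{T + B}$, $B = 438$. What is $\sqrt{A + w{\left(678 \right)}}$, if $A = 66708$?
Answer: $\frac{\sqrt{2307829999}}{186} \approx 258.28$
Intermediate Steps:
$w{\left(T \right)} = \frac{1}{438 + T}$ ($w{\left(T \right)} = \frac{1}{T + 438} = \frac{1}{438 + T}$)
$\sqrt{A + w{\left(678 \right)}} = \sqrt{66708 + \frac{1}{438 + 678}} = \sqrt{66708 + \frac{1}{1116}} = \sqrt{\frac{74446129}{1116}} = \frac{\sqrt{2307829999}}{186}$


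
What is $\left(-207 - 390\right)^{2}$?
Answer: $356409$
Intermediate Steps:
$\left(-207 - 390\right)^{2} = \left(-597\right)^{2} = 356409$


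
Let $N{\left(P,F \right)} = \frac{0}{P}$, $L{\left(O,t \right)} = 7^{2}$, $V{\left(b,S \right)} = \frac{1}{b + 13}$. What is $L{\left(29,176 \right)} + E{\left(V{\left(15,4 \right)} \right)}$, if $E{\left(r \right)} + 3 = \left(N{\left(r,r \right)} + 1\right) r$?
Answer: $\frac{1289}{28} \approx 46.036$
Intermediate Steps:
$V{\left(b,S \right)} = \frac{1}{13 + b}$
$L{\left(O,t \right)} = 49$
$N{\left(P,F \right)} = 0$
$E{\left(r \right)} = -3 + r$ ($E{\left(r \right)} = -3 + \left(0 + 1\right) r = -3 + 1 r = -3 + r$)
$L{\left(29,176 \right)} + E{\left(V{\left(15,4 \right)} \right)} = 49 - \left(3 - \frac{1}{13 + 15}\right) = 49 - \left(3 - \frac{1}{28}\right) = 49 + \left(-3 + \frac{1}{28}\right) = 49 - \frac{83}{28} = \frac{1289}{28}$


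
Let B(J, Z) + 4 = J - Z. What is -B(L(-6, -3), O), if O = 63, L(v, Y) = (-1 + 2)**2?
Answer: 66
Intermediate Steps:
L(v, Y) = 1 (L(v, Y) = 1**2 = 1)
B(J, Z) = -4 + J - Z (B(J, Z) = -4 + (J - Z) = -4 + J - Z)
-B(L(-6, -3), O) = -(-4 + 1 - 1*63) = -(-4 + 1 - 63) = -1*(-66) = 66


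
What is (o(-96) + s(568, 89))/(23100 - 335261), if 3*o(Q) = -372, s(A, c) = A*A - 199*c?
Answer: -304789/312161 ≈ -0.97638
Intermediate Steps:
s(A, c) = A² - 199*c
o(Q) = -124 (o(Q) = (⅓)*(-372) = -124)
(o(-96) + s(568, 89))/(23100 - 335261) = (-124 + (568² - 199*89))/(23100 - 335261) = (-124 + (322624 - 17711))/(-312161) = (-124 + 304913)*(-1/312161) = 304789*(-1/312161) = -304789/312161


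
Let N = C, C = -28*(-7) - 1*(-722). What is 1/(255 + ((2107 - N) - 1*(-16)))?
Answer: 1/1460 ≈ 0.00068493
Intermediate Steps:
C = 918 (C = 196 + 722 = 918)
N = 918
1/(255 + ((2107 - N) - 1*(-16))) = 1/(255 + ((2107 - 1*918) - 1*(-16))) = 1/(255 + ((2107 - 918) + 16)) = 1/(255 + (1189 + 16)) = 1/(255 + 1205) = 1/1460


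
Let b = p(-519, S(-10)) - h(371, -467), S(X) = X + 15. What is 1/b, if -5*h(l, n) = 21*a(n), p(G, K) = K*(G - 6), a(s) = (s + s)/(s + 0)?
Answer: -5/13083 ≈ -0.00038218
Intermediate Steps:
a(s) = 2 (a(s) = (2*s)/s = 2)
S(X) = 15 + X
p(G, K) = K*(-6 + G)
h(l, n) = -42/5 (h(l, n) = -21*2/5 = -1/5*42 = -42/5)
b = -13083/5 (b = (15 - 10)*(-6 - 519) - 1*(-42/5) = 5*(-525) + 42/5 = -2625 + 42/5 = -13083/5 ≈ -2616.6)
1/b = 1/(-13083/5) = -5/13083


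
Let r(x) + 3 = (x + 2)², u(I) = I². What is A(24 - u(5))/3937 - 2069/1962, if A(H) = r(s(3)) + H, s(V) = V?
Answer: -8104451/7724394 ≈ -1.0492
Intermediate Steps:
r(x) = -3 + (2 + x)² (r(x) = -3 + (x + 2)² = -3 + (2 + x)²)
A(H) = 22 + H (A(H) = (-3 + (2 + 3)²) + H = (-3 + 5²) + H = (-3 + 25) + H = 22 + H)
A(24 - u(5))/3937 - 2069/1962 = (22 + (24 - 1*5²))/3937 - 2069/1962 = (22 + (24 - 1*25))*(1/3937) - 2069*1/1962 = (22 + (24 - 25))*(1/3937) - 2069/1962 = (22 - 1)*(1/3937) - 2069/1962 = 21*(1/3937) - 2069/1962 = 21/3937 - 2069/1962 = -8104451/7724394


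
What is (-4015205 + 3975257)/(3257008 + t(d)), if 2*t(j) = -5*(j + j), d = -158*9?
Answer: -19974/1632059 ≈ -0.012239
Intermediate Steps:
d = -1422
t(j) = -5*j (t(j) = (-5*(j + j))/2 = (-10*j)/2 = -5*j)
(-4015205 + 3975257)/(3257008 + t(d)) = (-4015205 + 3975257)/(3257008 - 5*(-1422)) = -39948/(3257008 + 7110) = -39948/3264118 = -39948*1/3264118 = -19974/1632059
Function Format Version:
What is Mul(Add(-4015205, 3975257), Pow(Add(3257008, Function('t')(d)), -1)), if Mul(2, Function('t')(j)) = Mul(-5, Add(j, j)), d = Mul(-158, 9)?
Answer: Rational(-19974, 1632059) ≈ -0.012239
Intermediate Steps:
d = -1422
Function('t')(j) = Mul(-5, j) (Function('t')(j) = Mul(Rational(1, 2), Mul(-5, Add(j, j))) = Mul(Rational(1, 2), Mul(-5, Mul(2, j))) = Mul(Rational(1, 2), Mul(-10, j)) = Mul(-5, j))
Mul(Add(-4015205, 3975257), Pow(Add(3257008, Function('t')(d)), -1)) = Mul(Add(-4015205, 3975257), Pow(Add(3257008, Mul(-5, -1422)), -1)) = Mul(-39948, Pow(Add(3257008, 7110), -1)) = Mul(-39948, Pow(3264118, -1)) = Mul(-39948, Rational(1, 3264118)) = Rational(-19974, 1632059)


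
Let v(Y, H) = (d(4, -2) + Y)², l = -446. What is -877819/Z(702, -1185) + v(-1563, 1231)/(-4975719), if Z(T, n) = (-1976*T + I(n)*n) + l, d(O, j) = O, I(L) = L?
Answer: -4408192284448/82731279813 ≈ -53.283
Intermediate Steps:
v(Y, H) = (4 + Y)²
Z(T, n) = -446 + n² - 1976*T (Z(T, n) = (-1976*T + n*n) - 446 = (-1976*T + n²) - 446 = (n² - 1976*T) - 446 = -446 + n² - 1976*T)
-877819/Z(702, -1185) + v(-1563, 1231)/(-4975719) = -877819/(-446 + (-1185)² - 1976*702) + (4 - 1563)²/(-4975719) = -877819/(-446 + 1404225 - 1387152) + (-1559)²*(-1/4975719) = -877819/16627 + 2430481*(-1/4975719) = -877819*1/16627 - 2430481/4975719 = -877819/16627 - 2430481/4975719 = -4408192284448/82731279813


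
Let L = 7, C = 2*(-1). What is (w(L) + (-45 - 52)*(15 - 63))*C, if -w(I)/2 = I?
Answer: -9284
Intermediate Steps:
C = -2
w(I) = -2*I
(w(L) + (-45 - 52)*(15 - 63))*C = (-2*7 + (-45 - 52)*(15 - 63))*(-2) = (-14 - 97*(-48))*(-2) = (-14 + 4656)*(-2) = 4642*(-2) = -9284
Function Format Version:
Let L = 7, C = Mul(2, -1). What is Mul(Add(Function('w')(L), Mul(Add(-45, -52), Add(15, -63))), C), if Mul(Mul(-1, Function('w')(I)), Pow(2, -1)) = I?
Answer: -9284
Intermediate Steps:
C = -2
Function('w')(I) = Mul(-2, I)
Mul(Add(Function('w')(L), Mul(Add(-45, -52), Add(15, -63))), C) = Mul(Add(Mul(-2, 7), Mul(Add(-45, -52), Add(15, -63))), -2) = Mul(Add(-14, Mul(-97, -48)), -2) = Mul(Add(-14, 4656), -2) = Mul(4642, -2) = -9284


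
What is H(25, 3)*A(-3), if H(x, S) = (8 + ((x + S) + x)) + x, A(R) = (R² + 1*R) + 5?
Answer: 946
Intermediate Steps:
A(R) = 5 + R + R² (A(R) = (R² + R) + 5 = (R + R²) + 5 = 5 + R + R²)
H(x, S) = 8 + S + 3*x (H(x, S) = (8 + ((S + x) + x)) + x = (8 + (S + 2*x)) + x = (8 + S + 2*x) + x = 8 + S + 3*x)
H(25, 3)*A(-3) = (8 + 3 + 3*25)*(5 - 3 + (-3)²) = (8 + 3 + 75)*(5 - 3 + 9) = 86*11 = 946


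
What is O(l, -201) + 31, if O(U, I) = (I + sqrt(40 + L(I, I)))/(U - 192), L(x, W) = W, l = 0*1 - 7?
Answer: 6370/199 - I*sqrt(161)/199 ≈ 32.01 - 0.063762*I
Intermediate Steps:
l = -7 (l = 0 - 7 = -7)
O(U, I) = (I + sqrt(40 + I))/(-192 + U) (O(U, I) = (I + sqrt(40 + I))/(U - 192) = (I + sqrt(40 + I))/(-192 + U))
O(l, -201) + 31 = (-201 + sqrt(40 - 201))/(-192 - 7) + 31 = (-201 + sqrt(-161))/(-199) + 31 = -(-201 + I*sqrt(161))/199 + 31 = (201/199 - I*sqrt(161)/199) + 31 = 6370/199 - I*sqrt(161)/199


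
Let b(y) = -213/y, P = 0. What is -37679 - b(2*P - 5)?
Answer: -188608/5 ≈ -37722.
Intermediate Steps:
-37679 - b(2*P - 5) = -37679 - (-213)/(2*0 - 5) = -37679 - (-213)/(0 - 5) = -37679 - (-213)/(-5) = -37679 - (-213)*(-1)/5 = -37679 - 1*213/5 = -37679 - 213/5 = -188608/5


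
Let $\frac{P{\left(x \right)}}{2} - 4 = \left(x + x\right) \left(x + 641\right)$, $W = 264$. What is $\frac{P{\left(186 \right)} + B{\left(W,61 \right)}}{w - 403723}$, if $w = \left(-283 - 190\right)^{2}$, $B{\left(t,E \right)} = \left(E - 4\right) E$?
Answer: $- \frac{618773}{179994} \approx -3.4377$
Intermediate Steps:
$P{\left(x \right)} = 8 + 4 x \left(641 + x\right)$ ($P{\left(x \right)} = 8 + 2 \left(x + x\right) \left(x + 641\right) = 8 + 2 \cdot 2 x \left(641 + x\right) = 8 + 4 x \left(641 + x\right)$)
$B{\left(t,E \right)} = E \left(-4 + E\right)$ ($B{\left(t,E \right)} = \left(-4 + E\right) E = E \left(-4 + E\right)$)
$w = 223729$ ($w = \left(-473\right)^{2} = 223729$)
$\frac{P{\left(186 \right)} + B{\left(W,61 \right)}}{w - 403723} = \frac{\left(8 + 4 \cdot 186^{2} + 2564 \cdot 186\right) + 61 \left(-4 + 61\right)}{223729 - 403723} = \frac{\left(8 + 4 \cdot 34596 + 476904\right) + 61 \cdot 57}{-179994} = \left(\left(8 + 138384 + 476904\right) + 3477\right) \left(- \frac{1}{179994}\right) = \left(615296 + 3477\right) \left(- \frac{1}{179994}\right) = 618773 \left(- \frac{1}{179994}\right) = - \frac{618773}{179994}$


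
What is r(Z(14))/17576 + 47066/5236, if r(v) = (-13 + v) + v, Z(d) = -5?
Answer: 206777897/23006984 ≈ 8.9876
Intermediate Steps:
r(v) = -13 + 2*v
r(Z(14))/17576 + 47066/5236 = (-13 + 2*(-5))/17576 + 47066/5236 = (-13 - 10)*(1/17576) + 47066*(1/5236) = -23*1/17576 + 23533/2618 = -23/17576 + 23533/2618 = 206777897/23006984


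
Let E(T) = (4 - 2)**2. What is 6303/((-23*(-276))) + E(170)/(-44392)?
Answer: 11657391/11741684 ≈ 0.99282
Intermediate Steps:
E(T) = 4 (E(T) = 2**2 = 4)
6303/((-23*(-276))) + E(170)/(-44392) = 6303/((-23*(-276))) + 4/(-44392) = 6303/6348 + 4*(-1/44392) = 6303*(1/6348) - 1/11098 = 2101/2116 - 1/11098 = 11657391/11741684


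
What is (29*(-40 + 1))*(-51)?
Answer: 57681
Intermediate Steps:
(29*(-40 + 1))*(-51) = (29*(-39))*(-51) = -1131*(-51) = 57681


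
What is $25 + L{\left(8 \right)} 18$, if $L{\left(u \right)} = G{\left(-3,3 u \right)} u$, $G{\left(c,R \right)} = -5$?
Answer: $-695$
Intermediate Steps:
$L{\left(u \right)} = - 5 u$
$25 + L{\left(8 \right)} 18 = 25 + \left(-5\right) 8 \cdot 18 = 25 - 720 = -695$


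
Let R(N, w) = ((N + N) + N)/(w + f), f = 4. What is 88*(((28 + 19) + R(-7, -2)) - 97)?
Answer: -5324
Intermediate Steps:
R(N, w) = 3*N/(4 + w) (R(N, w) = ((N + N) + N)/(w + 4) = (2*N + N)/(4 + w) = (3*N)/(4 + w) = 3*N/(4 + w))
88*(((28 + 19) + R(-7, -2)) - 97) = 88*(((28 + 19) + 3*(-7)/(4 - 2)) - 97) = 88*((47 + 3*(-7)/2) - 97) = 88*((47 + 3*(-7)*(½)) - 97) = 88*((47 - 21/2) - 97) = 88*(73/2 - 97) = 88*(-121/2) = -5324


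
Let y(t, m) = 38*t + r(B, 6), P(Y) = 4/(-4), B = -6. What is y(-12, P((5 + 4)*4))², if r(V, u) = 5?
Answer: 203401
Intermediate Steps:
P(Y) = -1 (P(Y) = 4*(-¼) = -1)
y(t, m) = 5 + 38*t (y(t, m) = 38*t + 5 = 5 + 38*t)
y(-12, P((5 + 4)*4))² = (5 + 38*(-12))² = (5 - 456)² = (-451)² = 203401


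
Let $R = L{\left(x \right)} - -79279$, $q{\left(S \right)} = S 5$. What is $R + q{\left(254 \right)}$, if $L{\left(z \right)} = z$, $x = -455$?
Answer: $80094$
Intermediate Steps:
$q{\left(S \right)} = 5 S$
$R = 78824$ ($R = -455 - -79279 = -455 + 79279 = 78824$)
$R + q{\left(254 \right)} = 78824 + 5 \cdot 254 = 78824 + 1270 = 80094$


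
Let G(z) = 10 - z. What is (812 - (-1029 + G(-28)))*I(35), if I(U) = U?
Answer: 63105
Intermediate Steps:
(812 - (-1029 + G(-28)))*I(35) = (812 - (-1029 + (10 - 1*(-28))))*35 = (812 - (-1029 + (10 + 28)))*35 = (812 - (-1029 + 38))*35 = (812 - 1*(-991))*35 = (812 + 991)*35 = 1803*35 = 63105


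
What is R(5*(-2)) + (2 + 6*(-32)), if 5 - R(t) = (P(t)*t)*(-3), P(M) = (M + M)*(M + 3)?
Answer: -4385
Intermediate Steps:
P(M) = 2*M*(3 + M) (P(M) = (2*M)*(3 + M) = 2*M*(3 + M))
R(t) = 5 + 6*t²*(3 + t) (R(t) = 5 - (2*t*(3 + t))*t*(-3) = 5 - 2*t²*(3 + t)*(-3) = 5 - (-6)*t²*(3 + t) = 5 + 6*t²*(3 + t))
R(5*(-2)) + (2 + 6*(-32)) = (5 + 6*(5*(-2))²*(3 + 5*(-2))) + (2 + 6*(-32)) = (5 + 6*(-10)²*(3 - 10)) + (2 - 192) = (5 + 6*100*(-7)) - 190 = (5 - 4200) - 190 = -4195 - 190 = -4385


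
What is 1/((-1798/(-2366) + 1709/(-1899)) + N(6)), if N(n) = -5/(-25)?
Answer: 11232585/673787 ≈ 16.671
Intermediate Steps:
N(n) = ⅕ (N(n) = -5*(-1/25) = ⅕)
1/((-1798/(-2366) + 1709/(-1899)) + N(6)) = 1/((-1798/(-2366) + 1709/(-1899)) + ⅕) = 1/((-1798*(-1/2366) + 1709*(-1/1899)) + ⅕) = 1/((899/1183 - 1709/1899) + ⅕) = 1/(-314546/2246517 + ⅕) = 1/(673787/11232585) = 11232585/673787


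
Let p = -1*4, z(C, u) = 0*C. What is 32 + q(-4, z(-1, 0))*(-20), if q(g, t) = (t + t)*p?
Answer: 32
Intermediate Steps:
z(C, u) = 0
p = -4
q(g, t) = -8*t (q(g, t) = (t + t)*(-4) = (2*t)*(-4) = -8*t)
32 + q(-4, z(-1, 0))*(-20) = 32 - 8*0*(-20) = 32 + 0*(-20) = 32 + 0 = 32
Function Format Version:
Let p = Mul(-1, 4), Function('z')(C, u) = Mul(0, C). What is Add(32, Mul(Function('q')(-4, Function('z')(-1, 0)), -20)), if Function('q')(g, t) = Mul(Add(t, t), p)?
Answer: 32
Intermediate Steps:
Function('z')(C, u) = 0
p = -4
Function('q')(g, t) = Mul(-8, t) (Function('q')(g, t) = Mul(Add(t, t), -4) = Mul(Mul(2, t), -4) = Mul(-8, t))
Add(32, Mul(Function('q')(-4, Function('z')(-1, 0)), -20)) = Add(32, Mul(Mul(-8, 0), -20)) = Add(32, Mul(0, -20)) = Add(32, 0) = 32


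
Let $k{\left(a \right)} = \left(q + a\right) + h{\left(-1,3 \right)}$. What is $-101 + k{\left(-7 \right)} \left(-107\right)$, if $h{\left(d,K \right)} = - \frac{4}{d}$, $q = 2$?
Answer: $6$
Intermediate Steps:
$k{\left(a \right)} = 6 + a$ ($k{\left(a \right)} = \left(2 + a\right) - \frac{4}{-1} = \left(2 + a\right) - -4 = \left(2 + a\right) + 4 = 6 + a$)
$-101 + k{\left(-7 \right)} \left(-107\right) = -101 + \left(6 - 7\right) \left(-107\right) = -101 - -107 = -101 + 107 = 6$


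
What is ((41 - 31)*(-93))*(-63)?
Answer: 58590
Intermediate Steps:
((41 - 31)*(-93))*(-63) = (10*(-93))*(-63) = -930*(-63) = 58590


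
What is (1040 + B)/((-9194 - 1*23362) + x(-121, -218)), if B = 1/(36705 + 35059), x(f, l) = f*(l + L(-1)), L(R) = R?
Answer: -8292729/48297172 ≈ -0.17170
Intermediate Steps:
x(f, l) = f*(-1 + l) (x(f, l) = f*(l - 1) = f*(-1 + l))
B = 1/71764 ≈ 1.3935e-5
(1040 + B)/((-9194 - 1*23362) + x(-121, -218)) = (1040 + 1/71764)/((-9194 - 1*23362) - 121*(-1 - 218)) = 74634561/(71764*((-9194 - 23362) - 121*(-219))) = 74634561/(71764*(-32556 + 26499)) = (74634561/71764)/(-6057) = (74634561/71764)*(-1/6057) = -8292729/48297172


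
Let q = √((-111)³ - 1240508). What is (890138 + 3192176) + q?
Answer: 4082314 + I*√2608139 ≈ 4.0823e+6 + 1615.0*I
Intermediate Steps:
q = I*√2608139 (q = √(-1367631 - 1240508) = √(-2608139) = I*√2608139 ≈ 1615.0*I)
(890138 + 3192176) + q = (890138 + 3192176) + I*√2608139 = 4082314 + I*√2608139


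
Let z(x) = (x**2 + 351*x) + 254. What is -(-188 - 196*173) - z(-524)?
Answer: -56810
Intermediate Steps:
z(x) = 254 + x**2 + 351*x
-(-188 - 196*173) - z(-524) = -(-188 - 196*173) - (254 + (-524)**2 + 351*(-524)) = -(-188 - 33908) - (254 + 274576 - 183924) = -1*(-34096) - 1*90906 = 34096 - 90906 = -56810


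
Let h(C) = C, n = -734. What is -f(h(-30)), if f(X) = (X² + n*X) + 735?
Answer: -23655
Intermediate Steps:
f(X) = 735 + X² - 734*X (f(X) = (X² - 734*X) + 735 = 735 + X² - 734*X)
-f(h(-30)) = -(735 + (-30)² - 734*(-30)) = -(735 + 900 + 22020) = -1*23655 = -23655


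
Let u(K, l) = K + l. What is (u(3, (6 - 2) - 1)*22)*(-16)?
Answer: -2112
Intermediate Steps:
(u(3, (6 - 2) - 1)*22)*(-16) = ((3 + ((6 - 2) - 1))*22)*(-16) = ((3 + (4 - 1))*22)*(-16) = ((3 + 3)*22)*(-16) = (6*22)*(-16) = 132*(-16) = -2112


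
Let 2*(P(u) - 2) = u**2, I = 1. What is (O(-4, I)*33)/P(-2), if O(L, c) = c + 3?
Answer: 33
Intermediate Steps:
O(L, c) = 3 + c
P(u) = 2 + u**2/2
(O(-4, I)*33)/P(-2) = ((3 + 1)*33)/(2 + (1/2)*(-2)**2) = (4*33)/(2 + (1/2)*4) = 132/(2 + 2) = 132/4 = 132*(1/4) = 33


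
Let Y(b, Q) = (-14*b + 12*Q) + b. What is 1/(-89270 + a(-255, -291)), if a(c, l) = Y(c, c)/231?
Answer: -77/6873705 ≈ -1.1202e-5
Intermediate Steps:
Y(b, Q) = -13*b + 12*Q
a(c, l) = -c/231 (a(c, l) = (-13*c + 12*c)/231 = -c*(1/231) = -c/231)
1/(-89270 + a(-255, -291)) = 1/(-89270 - 1/231*(-255)) = 1/(-89270 + 85/77) = 1/(-6873705/77) = -77/6873705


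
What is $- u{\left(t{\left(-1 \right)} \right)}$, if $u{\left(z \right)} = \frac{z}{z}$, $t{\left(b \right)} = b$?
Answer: $-1$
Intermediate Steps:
$u{\left(z \right)} = 1$
$- u{\left(t{\left(-1 \right)} \right)} = \left(-1\right) 1 = -1$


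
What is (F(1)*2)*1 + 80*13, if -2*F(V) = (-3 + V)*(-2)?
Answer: 1036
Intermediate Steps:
F(V) = -3 + V (F(V) = -(-3 + V)*(-2)/2 = -(6 - 2*V)/2 = -3 + V)
(F(1)*2)*1 + 80*13 = ((-3 + 1)*2)*1 + 80*13 = -2*2*1 + 1040 = -4*1 + 1040 = -4 + 1040 = 1036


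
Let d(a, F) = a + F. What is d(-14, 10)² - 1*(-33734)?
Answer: 33750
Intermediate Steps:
d(a, F) = F + a
d(-14, 10)² - 1*(-33734) = (10 - 14)² - 1*(-33734) = (-4)² + 33734 = 16 + 33734 = 33750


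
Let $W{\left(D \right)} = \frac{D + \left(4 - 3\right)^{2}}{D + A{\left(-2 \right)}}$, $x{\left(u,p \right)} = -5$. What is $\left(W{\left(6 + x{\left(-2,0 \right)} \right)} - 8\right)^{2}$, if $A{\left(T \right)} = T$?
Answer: $100$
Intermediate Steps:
$W{\left(D \right)} = \frac{1 + D}{-2 + D}$ ($W{\left(D \right)} = \frac{D + \left(4 - 3\right)^{2}}{D - 2} = \frac{D + 1^{2}}{-2 + D} = \frac{D + 1}{-2 + D} = \frac{1 + D}{-2 + D}$)
$\left(W{\left(6 + x{\left(-2,0 \right)} \right)} - 8\right)^{2} = \left(\frac{1 + \left(6 - 5\right)}{-2 + \left(6 - 5\right)} - 8\right)^{2} = \left(\frac{1 + 1}{-2 + 1} - 8\right)^{2} = \left(\frac{1}{-1} \cdot 2 - 8\right)^{2} = \left(\left(-1\right) 2 - 8\right)^{2} = \left(-2 - 8\right)^{2} = \left(-10\right)^{2} = 100$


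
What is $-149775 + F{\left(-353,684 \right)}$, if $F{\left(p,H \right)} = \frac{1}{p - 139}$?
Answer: $- \frac{73689301}{492} \approx -1.4978 \cdot 10^{5}$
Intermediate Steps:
$F{\left(p,H \right)} = \frac{1}{-139 + p}$
$-149775 + F{\left(-353,684 \right)} = -149775 + \frac{1}{-139 - 353} = -149775 + \frac{1}{-492} = -149775 - \frac{1}{492} = - \frac{73689301}{492}$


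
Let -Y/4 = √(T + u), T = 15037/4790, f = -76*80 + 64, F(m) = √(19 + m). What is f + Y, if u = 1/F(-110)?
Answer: -6016 - 2*√(596457491630 - 2087913100*I*√91)/217945 ≈ -6023.1 + 0.11831*I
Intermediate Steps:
u = -I*√91/91 (u = 1/(√(19 - 110)) = 1/(√(-91)) = 1/(I*√91) = -I*√91/91 ≈ -0.10483*I)
f = -6016 (f = -6080 + 64 = -6016)
T = 15037/4790 (T = 15037*(1/4790) = 15037/4790 ≈ 3.1392)
Y = -4*√(15037/4790 - I*√91/91) ≈ -7.0882 + 0.11831*I
f + Y = -6016 - 2*√(596457491630 - 2087913100*I*√91)/217945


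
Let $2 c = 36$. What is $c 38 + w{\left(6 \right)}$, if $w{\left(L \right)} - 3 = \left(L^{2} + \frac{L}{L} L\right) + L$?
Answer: $735$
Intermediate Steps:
$w{\left(L \right)} = 3 + L^{2} + 2 L$ ($w{\left(L \right)} = 3 + \left(\left(L^{2} + \frac{L}{L} L\right) + L\right) = 3 + \left(\left(L^{2} + 1 L\right) + L\right) = 3 + \left(\left(L^{2} + L\right) + L\right) = 3 + \left(\left(L + L^{2}\right) + L\right) = 3 + \left(L^{2} + 2 L\right) = 3 + L^{2} + 2 L$)
$c = 18$ ($c = \frac{1}{2} \cdot 36 = 18$)
$c 38 + w{\left(6 \right)} = 18 \cdot 38 + \left(3 + 6^{2} + 2 \cdot 6\right) = 684 + \left(3 + 36 + 12\right) = 684 + 51 = 735$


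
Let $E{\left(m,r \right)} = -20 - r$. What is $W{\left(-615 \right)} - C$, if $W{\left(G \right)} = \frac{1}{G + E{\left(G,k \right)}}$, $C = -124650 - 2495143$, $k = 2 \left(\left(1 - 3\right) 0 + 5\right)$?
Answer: $\frac{1689766484}{645} \approx 2.6198 \cdot 10^{6}$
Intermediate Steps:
$k = 10$ ($k = 2 \left(\left(-2\right) 0 + 5\right) = 2 \left(0 + 5\right) = 2 \cdot 5 = 10$)
$C = -2619793$ ($C = -124650 - 2495143 = -2619793$)
$W{\left(G \right)} = \frac{1}{-30 + G}$ ($W{\left(G \right)} = \frac{1}{G - 30} = \frac{1}{-30 + G}$)
$W{\left(-615 \right)} - C = \frac{1}{-30 - 615} - -2619793 = \frac{1}{-645} + 2619793 = - \frac{1}{645} + 2619793 = \frac{1689766484}{645}$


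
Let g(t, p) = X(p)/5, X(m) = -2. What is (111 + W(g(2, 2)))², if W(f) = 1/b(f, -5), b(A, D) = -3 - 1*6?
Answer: 996004/81 ≈ 12296.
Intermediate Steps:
b(A, D) = -9 (b(A, D) = -3 - 6 = -9)
g(t, p) = -⅖ (g(t, p) = -2/5 = -2*⅕ = -⅖)
W(f) = -⅑ (W(f) = 1/(-9) = -⅑)
(111 + W(g(2, 2)))² = (111 - ⅑)² = (998/9)² = 996004/81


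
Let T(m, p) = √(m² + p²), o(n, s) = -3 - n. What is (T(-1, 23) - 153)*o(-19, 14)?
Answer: -2448 + 16*√530 ≈ -2079.7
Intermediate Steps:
(T(-1, 23) - 153)*o(-19, 14) = (√((-1)² + 23²) - 153)*(-3 - 1*(-19)) = (√(1 + 529) - 153)*(-3 + 19) = (√530 - 153)*16 = (-153 + √530)*16 = -2448 + 16*√530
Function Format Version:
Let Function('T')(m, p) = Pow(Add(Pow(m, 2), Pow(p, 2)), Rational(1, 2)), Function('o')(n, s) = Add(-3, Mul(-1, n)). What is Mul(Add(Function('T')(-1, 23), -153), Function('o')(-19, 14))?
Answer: Add(-2448, Mul(16, Pow(530, Rational(1, 2)))) ≈ -2079.7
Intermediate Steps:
Mul(Add(Function('T')(-1, 23), -153), Function('o')(-19, 14)) = Mul(Add(Pow(Add(Pow(-1, 2), Pow(23, 2)), Rational(1, 2)), -153), Add(-3, Mul(-1, -19))) = Mul(Add(Pow(Add(1, 529), Rational(1, 2)), -153), Add(-3, 19)) = Mul(Add(Pow(530, Rational(1, 2)), -153), 16) = Mul(Add(-153, Pow(530, Rational(1, 2))), 16) = Add(-2448, Mul(16, Pow(530, Rational(1, 2))))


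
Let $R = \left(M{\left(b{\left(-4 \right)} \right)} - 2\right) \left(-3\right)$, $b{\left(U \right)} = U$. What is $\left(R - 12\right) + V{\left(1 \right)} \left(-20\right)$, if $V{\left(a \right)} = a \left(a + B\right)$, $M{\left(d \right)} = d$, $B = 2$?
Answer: $-54$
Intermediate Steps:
$V{\left(a \right)} = a \left(2 + a\right)$ ($V{\left(a \right)} = a \left(a + 2\right) = a \left(2 + a\right)$)
$R = 18$ ($R = \left(-4 - 2\right) \left(-3\right) = \left(-6\right) \left(-3\right) = 18$)
$\left(R - 12\right) + V{\left(1 \right)} \left(-20\right) = \left(18 - 12\right) + 1 \left(2 + 1\right) \left(-20\right) = \left(18 - 12\right) + 1 \cdot 3 \left(-20\right) = 6 + 3 \left(-20\right) = 6 - 60 = -54$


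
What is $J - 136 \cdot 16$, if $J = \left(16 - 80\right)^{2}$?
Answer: $1920$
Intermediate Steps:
$J = 4096$ ($J = \left(-64\right)^{2} = 4096$)
$J - 136 \cdot 16 = 4096 - 136 \cdot 16 = 4096 - 2176 = 1920$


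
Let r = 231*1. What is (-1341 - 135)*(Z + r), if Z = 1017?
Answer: -1842048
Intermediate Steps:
r = 231
(-1341 - 135)*(Z + r) = (-1341 - 135)*(1017 + 231) = -1476*1248 = -1842048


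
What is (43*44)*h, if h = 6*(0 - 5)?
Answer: -56760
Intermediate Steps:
h = -30 (h = 6*(-5) = -30)
(43*44)*h = (43*44)*(-30) = 1892*(-30) = -56760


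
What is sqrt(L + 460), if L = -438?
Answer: sqrt(22) ≈ 4.6904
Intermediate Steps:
sqrt(L + 460) = sqrt(-438 + 460) = sqrt(22)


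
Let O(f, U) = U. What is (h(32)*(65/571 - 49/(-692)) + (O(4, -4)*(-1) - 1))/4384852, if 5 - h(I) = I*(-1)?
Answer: 3884879/1732595340464 ≈ 2.2422e-6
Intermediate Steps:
h(I) = 5 + I (h(I) = 5 - I*(-1) = 5 - (-1)*I = 5 + I)
(h(32)*(65/571 - 49/(-692)) + (O(4, -4)*(-1) - 1))/4384852 = ((5 + 32)*(65/571 - 49/(-692)) + (-4*(-1) - 1))/4384852 = (37*(65*(1/571) - 49*(-1/692)) + (4 - 1))*(1/4384852) = (37*(65/571 + 49/692) + 3)*(1/4384852) = (37*(72959/395132) + 3)*(1/4384852) = (2699483/395132 + 3)*(1/4384852) = (3884879/395132)*(1/4384852) = 3884879/1732595340464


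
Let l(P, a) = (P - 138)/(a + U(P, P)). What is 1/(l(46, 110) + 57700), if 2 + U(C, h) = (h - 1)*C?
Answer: 1089/62835254 ≈ 1.7331e-5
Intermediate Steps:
U(C, h) = -2 + C*(-1 + h) (U(C, h) = -2 + (h - 1)*C = -2 + (-1 + h)*C = -2 + C*(-1 + h))
l(P, a) = (-138 + P)/(-2 + a + P**2 - P) (l(P, a) = (P - 138)/(a + (-2 - P + P*P)) = (-138 + P)/(a + (-2 - P + P**2)) = (-138 + P)/(a + (-2 + P**2 - P)) = (-138 + P)/(-2 + a + P**2 - P))
1/(l(46, 110) + 57700) = 1/((138 - 1*46)/(2 + 46 - 1*110 - 1*46**2) + 57700) = 1/((138 - 46)/(2 + 46 - 110 - 1*2116) + 57700) = 1/(92/(2 + 46 - 110 - 2116) + 57700) = 1/(92/(-2178) + 57700) = 1/(-1/2178*92 + 57700) = 1/(-46/1089 + 57700) = 1/(62835254/1089) = 1089/62835254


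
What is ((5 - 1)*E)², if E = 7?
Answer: 784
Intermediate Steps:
((5 - 1)*E)² = ((5 - 1)*7)² = (4*7)² = 28² = 784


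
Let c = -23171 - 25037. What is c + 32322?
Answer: -15886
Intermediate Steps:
c = -48208
c + 32322 = -48208 + 32322 = -15886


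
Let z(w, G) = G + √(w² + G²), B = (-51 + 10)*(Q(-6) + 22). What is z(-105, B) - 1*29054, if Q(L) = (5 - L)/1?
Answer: -30407 + 3*√204626 ≈ -29050.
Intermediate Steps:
Q(L) = 5 - L (Q(L) = (5 - L)*1 = 5 - L)
B = -1353 (B = (-51 + 10)*((5 - 1*(-6)) + 22) = -41*((5 + 6) + 22) = -41*(11 + 22) = -41*33 = -1353)
z(w, G) = G + √(G² + w²)
z(-105, B) - 1*29054 = (-1353 + √((-1353)² + (-105)²)) - 1*29054 = (-1353 + √(1830609 + 11025)) - 29054 = (-1353 + √1841634) - 29054 = (-1353 + 3*√204626) - 29054 = -30407 + 3*√204626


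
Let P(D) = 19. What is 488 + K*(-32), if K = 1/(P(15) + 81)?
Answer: 12192/25 ≈ 487.68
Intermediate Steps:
K = 1/100 (K = 1/(19 + 81) = 1/100 ≈ 0.010000)
488 + K*(-32) = 488 + (1/100)*(-32) = 488 - 8/25 = 12192/25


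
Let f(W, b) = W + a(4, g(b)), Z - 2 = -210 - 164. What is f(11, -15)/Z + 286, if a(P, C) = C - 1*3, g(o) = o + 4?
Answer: 35465/124 ≈ 286.01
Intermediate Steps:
g(o) = 4 + o
Z = -372 (Z = 2 + (-210 - 164) = 2 - 374 = -372)
a(P, C) = -3 + C (a(P, C) = C - 3 = -3 + C)
f(W, b) = 1 + W + b (f(W, b) = W + (-3 + (4 + b)) = W + (1 + b) = 1 + W + b)
f(11, -15)/Z + 286 = (1 + 11 - 15)/(-372) + 286 = -1/372*(-3) + 286 = 1/124 + 286 = 35465/124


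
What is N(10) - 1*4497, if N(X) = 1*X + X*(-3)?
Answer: -4517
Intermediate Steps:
N(X) = -2*X (N(X) = X - 3*X = -2*X)
N(10) - 1*4497 = -2*10 - 1*4497 = -20 - 4497 = -4517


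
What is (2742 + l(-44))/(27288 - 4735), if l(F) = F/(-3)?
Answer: 8270/67659 ≈ 0.12223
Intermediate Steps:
l(F) = -F/3 (l(F) = F*(-⅓) = -F/3)
(2742 + l(-44))/(27288 - 4735) = (2742 - ⅓*(-44))/(27288 - 4735) = (2742 + 44/3)/22553 = (8270/3)*(1/22553) = 8270/67659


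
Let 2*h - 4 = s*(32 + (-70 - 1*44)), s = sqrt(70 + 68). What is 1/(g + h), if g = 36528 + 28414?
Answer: 264/17144273 + sqrt(138)/102865638 ≈ 1.5513e-5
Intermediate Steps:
s = sqrt(138) ≈ 11.747
g = 64942
h = 2 - 41*sqrt(138) (h = 2 + (sqrt(138)*(32 + (-70 - 1*44)))/2 = 2 + (sqrt(138)*(32 + (-70 - 44)))/2 = 2 + (sqrt(138)*(32 - 114))/2 = 2 + (sqrt(138)*(-82))/2 = 2 + (-82*sqrt(138))/2 = 2 - 41*sqrt(138) ≈ -479.64)
1/(g + h) = 1/(64942 + (2 - 41*sqrt(138))) = 1/(64944 - 41*sqrt(138))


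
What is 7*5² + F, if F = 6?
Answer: 181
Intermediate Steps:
7*5² + F = 7*5² + 6 = 7*25 + 6 = 175 + 6 = 181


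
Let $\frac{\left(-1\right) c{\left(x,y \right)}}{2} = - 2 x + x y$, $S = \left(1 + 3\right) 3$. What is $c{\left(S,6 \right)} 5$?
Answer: $-480$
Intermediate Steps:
$S = 12$ ($S = 4 \cdot 3 = 12$)
$c{\left(x,y \right)} = 4 x - 2 x y$ ($c{\left(x,y \right)} = - 2 \left(- 2 x + x y\right) = 4 x - 2 x y$)
$c{\left(S,6 \right)} 5 = 2 \cdot 12 \left(2 - 6\right) 5 = 2 \cdot 12 \left(-4\right) 5 = \left(-96\right) 5 = -480$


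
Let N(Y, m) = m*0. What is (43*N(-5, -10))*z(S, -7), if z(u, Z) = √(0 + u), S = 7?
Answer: 0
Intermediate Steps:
N(Y, m) = 0
z(u, Z) = √u
(43*N(-5, -10))*z(S, -7) = (43*0)*√7 = 0*√7 = 0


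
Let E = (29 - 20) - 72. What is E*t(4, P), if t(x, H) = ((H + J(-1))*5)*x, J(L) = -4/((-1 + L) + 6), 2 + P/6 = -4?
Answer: 46620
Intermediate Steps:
E = -63 (E = 9 - 72 = -63)
P = -36 (P = -12 + 6*(-4) = -12 - 24 = -36)
J(L) = -4/(5 + L)
t(x, H) = x*(-5 + 5*H) (t(x, H) = ((H - 4/(5 - 1))*5)*x = ((H - 4/4)*5)*x = ((H - 4*1/4)*5)*x = ((H - 1)*5)*x = ((-1 + H)*5)*x = (-5 + 5*H)*x = x*(-5 + 5*H))
E*t(4, P) = -315*4*(-1 - 36) = -315*4*(-37) = -63*(-740) = 46620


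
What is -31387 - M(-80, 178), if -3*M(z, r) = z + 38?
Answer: -31401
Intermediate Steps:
M(z, r) = -38/3 - z/3 (M(z, r) = -(z + 38)/3 = -(38 + z)/3 = -38/3 - z/3)
-31387 - M(-80, 178) = -31387 - (-38/3 - ⅓*(-80)) = -31387 - (-38/3 + 80/3) = -31387 - 1*14 = -31387 - 14 = -31401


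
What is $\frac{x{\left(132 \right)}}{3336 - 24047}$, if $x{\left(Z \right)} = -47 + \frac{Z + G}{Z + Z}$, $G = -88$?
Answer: $\frac{281}{124266} \approx 0.0022613$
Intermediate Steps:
$x{\left(Z \right)} = -47 + \frac{-88 + Z}{2 Z}$ ($x{\left(Z \right)} = -47 + \frac{Z - 88}{Z + Z} = -47 + \frac{-88 + Z}{2 Z}$)
$\frac{x{\left(132 \right)}}{3336 - 24047} = \frac{- \frac{93}{2} - \frac{44}{132}}{3336 - 24047} = \frac{- \frac{93}{2} - \frac{1}{3}}{-20711} = \left(- \frac{93}{2} - \frac{1}{3}\right) \left(- \frac{1}{20711}\right) = \left(- \frac{281}{6}\right) \left(- \frac{1}{20711}\right) = \frac{281}{124266}$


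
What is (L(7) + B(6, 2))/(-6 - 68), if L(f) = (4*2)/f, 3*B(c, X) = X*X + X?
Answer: -11/259 ≈ -0.042471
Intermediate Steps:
B(c, X) = X/3 + X²/3 (B(c, X) = (X*X + X)/3 = (X² + X)/3 = (X + X²)/3 = X/3 + X²/3)
L(f) = 8/f
(L(7) + B(6, 2))/(-6 - 68) = (8/7 + (⅓)*2*(1 + 2))/(-6 - 68) = (8*(⅐) + (⅓)*2*3)/(-74) = (8/7 + 2)*(-1/74) = (22/7)*(-1/74) = -11/259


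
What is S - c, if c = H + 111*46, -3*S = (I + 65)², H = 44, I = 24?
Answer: -23371/3 ≈ -7790.3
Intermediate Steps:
S = -7921/3 (S = -(24 + 65)²/3 = -⅓*89² = -⅓*7921 = -7921/3 ≈ -2640.3)
c = 5150 (c = 44 + 111*46 = 44 + 5106 = 5150)
S - c = -7921/3 - 1*5150 = -7921/3 - 5150 = -23371/3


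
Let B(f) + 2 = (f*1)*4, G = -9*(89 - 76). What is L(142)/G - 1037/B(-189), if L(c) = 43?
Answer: 88735/88686 ≈ 1.0006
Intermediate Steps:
G = -117 (G = -9*13 = -117)
B(f) = -2 + 4*f (B(f) = -2 + (f*1)*4 = -2 + f*4 = -2 + 4*f)
L(142)/G - 1037/B(-189) = 43/(-117) - 1037/(-2 + 4*(-189)) = 43*(-1/117) - 1037/(-2 - 756) = -43/117 - 1037/(-758) = -43/117 - 1037*(-1/758) = -43/117 + 1037/758 = 88735/88686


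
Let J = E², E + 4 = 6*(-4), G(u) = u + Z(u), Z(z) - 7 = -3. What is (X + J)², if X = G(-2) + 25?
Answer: 657721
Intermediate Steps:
Z(z) = 4 (Z(z) = 7 - 3 = 4)
G(u) = 4 + u (G(u) = u + 4 = 4 + u)
E = -28 (E = -4 + 6*(-4) = -4 - 24 = -28)
X = 27 (X = (4 - 2) + 25 = 2 + 25 = 27)
J = 784 (J = (-28)² = 784)
(X + J)² = (27 + 784)² = 811² = 657721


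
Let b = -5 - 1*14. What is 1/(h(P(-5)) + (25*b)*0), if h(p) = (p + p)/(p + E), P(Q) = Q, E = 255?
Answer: -25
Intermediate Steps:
b = -19 (b = -5 - 14 = -19)
h(p) = 2*p/(255 + p) (h(p) = (p + p)/(p + 255) = (2*p)/(255 + p) = 2*p/(255 + p))
1/(h(P(-5)) + (25*b)*0) = 1/(2*(-5)/(255 - 5) + (25*(-19))*0) = 1/(2*(-5)/250 - 475*0) = 1/(2*(-5)*(1/250) + 0) = 1/(-1/25 + 0) = 1/(-1/25) = -25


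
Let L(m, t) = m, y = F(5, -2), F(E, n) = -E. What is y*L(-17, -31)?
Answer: 85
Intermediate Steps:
y = -5 (y = -1*5 = -5)
y*L(-17, -31) = -5*(-17) = 85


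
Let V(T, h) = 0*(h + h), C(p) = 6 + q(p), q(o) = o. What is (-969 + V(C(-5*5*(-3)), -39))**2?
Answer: 938961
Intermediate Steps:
C(p) = 6 + p
V(T, h) = 0 (V(T, h) = 0*(2*h) = 0)
(-969 + V(C(-5*5*(-3)), -39))**2 = (-969 + 0)**2 = (-969)**2 = 938961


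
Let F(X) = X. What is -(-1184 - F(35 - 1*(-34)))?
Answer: 1253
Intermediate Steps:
-(-1184 - F(35 - 1*(-34))) = -(-1184 - (35 - 1*(-34))) = -(-1184 - (35 + 34)) = -(-1184 - 1*69) = -(-1184 - 69) = -1*(-1253) = 1253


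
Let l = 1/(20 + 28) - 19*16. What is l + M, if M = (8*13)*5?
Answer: 10369/48 ≈ 216.02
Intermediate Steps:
l = -14591/48 (l = 1/48 - 304 = -14591/48 ≈ -303.98)
M = 520 (M = 104*5 = 520)
l + M = -14591/48 + 520 = 10369/48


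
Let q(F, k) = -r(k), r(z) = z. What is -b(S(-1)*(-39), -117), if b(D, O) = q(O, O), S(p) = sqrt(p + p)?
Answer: -117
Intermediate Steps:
S(p) = sqrt(2)*sqrt(p) (S(p) = sqrt(2*p) = sqrt(2)*sqrt(p))
q(F, k) = -k
b(D, O) = -O
-b(S(-1)*(-39), -117) = -(-1)*(-117) = -1*117 = -117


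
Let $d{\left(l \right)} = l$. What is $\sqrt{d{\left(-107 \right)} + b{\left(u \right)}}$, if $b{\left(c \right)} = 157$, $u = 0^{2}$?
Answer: $5 \sqrt{2} \approx 7.0711$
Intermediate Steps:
$u = 0$
$\sqrt{d{\left(-107 \right)} + b{\left(u \right)}} = \sqrt{-107 + 157} = \sqrt{50} = 5 \sqrt{2}$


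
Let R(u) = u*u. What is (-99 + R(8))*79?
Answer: -2765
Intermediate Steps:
R(u) = u²
(-99 + R(8))*79 = (-99 + 8²)*79 = (-99 + 64)*79 = -35*79 = -2765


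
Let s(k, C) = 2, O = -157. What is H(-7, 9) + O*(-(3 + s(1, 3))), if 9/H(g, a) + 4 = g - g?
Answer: 3131/4 ≈ 782.75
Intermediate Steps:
H(g, a) = -9/4 (H(g, a) = 9/(-4 + (g - g)) = 9/(-4 + 0) = 9/(-4) = 9*(-¼) = -9/4)
H(-7, 9) + O*(-(3 + s(1, 3))) = -9/4 - (-157)*(3 + 2) = -9/4 - (-157)*5 = -9/4 - 157*(-5) = -9/4 + 785 = 3131/4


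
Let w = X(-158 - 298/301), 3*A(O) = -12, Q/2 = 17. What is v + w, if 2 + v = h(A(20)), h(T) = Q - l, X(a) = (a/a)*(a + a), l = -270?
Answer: -4810/301 ≈ -15.980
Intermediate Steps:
Q = 34 (Q = 2*17 = 34)
A(O) = -4 (A(O) = (⅓)*(-12) = -4)
X(a) = 2*a (X(a) = 1*(2*a) = 2*a)
h(T) = 304 (h(T) = 34 - 1*(-270) = 34 + 270 = 304)
w = -95712/301 (w = 2*(-158 - 298/301) = 2*(-47856/301) = -95712/301 ≈ -317.98)
v = 302 (v = -2 + 304 = 302)
v + w = 302 - 95712/301 = -4810/301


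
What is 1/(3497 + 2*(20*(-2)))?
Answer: 1/3417 ≈ 0.00029265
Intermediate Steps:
1/(3497 + 2*(20*(-2))) = 1/(3497 + 2*(-40)) = 1/(3497 - 80) = 1/3417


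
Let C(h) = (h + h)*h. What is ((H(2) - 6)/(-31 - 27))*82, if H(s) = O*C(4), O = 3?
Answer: -3690/29 ≈ -127.24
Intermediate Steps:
C(h) = 2*h**2 (C(h) = (2*h)*h = 2*h**2)
H(s) = 96 (H(s) = 3*(2*4**2) = 3*(2*16) = 3*32 = 96)
((H(2) - 6)/(-31 - 27))*82 = ((96 - 6)/(-31 - 27))*82 = (90/(-58))*82 = (90*(-1/58))*82 = -45/29*82 = -3690/29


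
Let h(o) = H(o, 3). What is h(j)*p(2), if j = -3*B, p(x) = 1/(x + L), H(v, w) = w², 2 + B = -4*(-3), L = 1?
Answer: 3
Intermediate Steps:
B = 10 (B = -2 - 4*(-3) = -2 + 12 = 10)
p(x) = 1/(1 + x) (p(x) = 1/(x + 1) = 1/(1 + x))
j = -30 (j = -3*10 = -30)
h(o) = 9 (h(o) = 3² = 9)
h(j)*p(2) = 9/(1 + 2) = 9/3 = 9*(⅓) = 3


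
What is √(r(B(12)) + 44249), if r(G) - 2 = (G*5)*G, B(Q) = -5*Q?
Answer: √62251 ≈ 249.50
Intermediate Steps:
r(G) = 2 + 5*G² (r(G) = 2 + (G*5)*G = 2 + (5*G)*G = 2 + 5*G²)
√(r(B(12)) + 44249) = √((2 + 5*(-5*12)²) + 44249) = √((2 + 5*(-60)²) + 44249) = √((2 + 5*3600) + 44249) = √((2 + 18000) + 44249) = √(18002 + 44249) = √62251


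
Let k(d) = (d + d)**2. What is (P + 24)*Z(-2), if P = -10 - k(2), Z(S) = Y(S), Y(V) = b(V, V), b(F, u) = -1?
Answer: 2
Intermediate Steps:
Y(V) = -1
k(d) = 4*d**2 (k(d) = (2*d)**2 = 4*d**2)
Z(S) = -1
P = -26 (P = -10 - 4*2**2 = -10 - 4*4 = -10 - 1*16 = -10 - 16 = -26)
(P + 24)*Z(-2) = (-26 + 24)*(-1) = -2*(-1) = 2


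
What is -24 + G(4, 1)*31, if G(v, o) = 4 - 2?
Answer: 38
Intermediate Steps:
G(v, o) = 2
-24 + G(4, 1)*31 = -24 + 2*31 = -24 + 62 = 38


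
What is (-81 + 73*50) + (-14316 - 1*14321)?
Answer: -25068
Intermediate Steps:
(-81 + 73*50) + (-14316 - 1*14321) = (-81 + 3650) + (-14316 - 14321) = 3569 - 28637 = -25068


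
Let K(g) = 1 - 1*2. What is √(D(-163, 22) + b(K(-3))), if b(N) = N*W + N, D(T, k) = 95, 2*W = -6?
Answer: √97 ≈ 9.8489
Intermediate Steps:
W = -3 (W = (½)*(-6) = -3)
K(g) = -1 (K(g) = 1 - 2 = -1)
b(N) = -2*N (b(N) = N*(-3) + N = -3*N + N = -2*N)
√(D(-163, 22) + b(K(-3))) = √(95 - 2*(-1)) = √(95 + 2) = √97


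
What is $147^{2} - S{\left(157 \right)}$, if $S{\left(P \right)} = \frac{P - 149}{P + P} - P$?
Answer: $\frac{3417258}{157} \approx 21766.0$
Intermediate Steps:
$S{\left(P \right)} = - P + \frac{-149 + P}{2 P}$ ($S{\left(P \right)} = \frac{-149 + P}{2 P} - P = - P + \frac{-149 + P}{2 P}$)
$147^{2} - S{\left(157 \right)} = 147^{2} - \left(\frac{1}{2} - 157 - \frac{149}{2 \cdot 157}\right) = 21609 - \left(\frac{1}{2} - 157 - \frac{149}{314}\right) = 21609 - - \frac{24645}{157} = 21609 + \frac{24645}{157} = \frac{3417258}{157}$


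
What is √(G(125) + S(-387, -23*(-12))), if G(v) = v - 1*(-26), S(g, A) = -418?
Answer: I*√267 ≈ 16.34*I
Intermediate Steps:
G(v) = 26 + v (G(v) = v + 26 = 26 + v)
√(G(125) + S(-387, -23*(-12))) = √((26 + 125) - 418) = √(151 - 418) = √(-267) = I*√267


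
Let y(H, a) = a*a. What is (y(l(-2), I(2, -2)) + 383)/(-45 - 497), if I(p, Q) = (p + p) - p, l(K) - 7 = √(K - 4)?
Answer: -387/542 ≈ -0.71402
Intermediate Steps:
l(K) = 7 + √(-4 + K) (l(K) = 7 + √(K - 4) = 7 + √(-4 + K))
I(p, Q) = p (I(p, Q) = 2*p - p = p)
y(H, a) = a²
(y(l(-2), I(2, -2)) + 383)/(-45 - 497) = (2² + 383)/(-45 - 497) = (4 + 383)/(-542) = 387*(-1/542) = -387/542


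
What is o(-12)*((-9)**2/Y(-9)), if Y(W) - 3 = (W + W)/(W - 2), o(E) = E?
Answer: -3564/17 ≈ -209.65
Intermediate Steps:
Y(W) = 3 + 2*W/(-2 + W) (Y(W) = 3 + (W + W)/(W - 2) = 3 + (2*W)/(-2 + W) = 3 + 2*W/(-2 + W))
o(-12)*((-9)**2/Y(-9)) = -12*(-9)**2/((-6 + 5*(-9))/(-2 - 9)) = -972/((-6 - 45)/(-11)) = -972/((-1/11*(-51))) = -972/51/11 = -972*11/51 = -12*297/17 = -3564/17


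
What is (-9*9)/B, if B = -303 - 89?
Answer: 81/392 ≈ 0.20663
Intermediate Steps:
B = -392
(-9*9)/B = -9*9/(-392) = -81*(-1/392) = 81/392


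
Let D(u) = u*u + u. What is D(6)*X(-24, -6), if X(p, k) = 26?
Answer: 1092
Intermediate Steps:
D(u) = u + u² (D(u) = u² + u = u + u²)
D(6)*X(-24, -6) = (6*(1 + 6))*26 = (6*7)*26 = 42*26 = 1092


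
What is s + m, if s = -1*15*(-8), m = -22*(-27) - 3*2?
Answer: 708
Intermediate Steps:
m = 588 (m = 594 - 6 = 588)
s = 120 (s = -15*(-8) = 120)
s + m = 120 + 588 = 708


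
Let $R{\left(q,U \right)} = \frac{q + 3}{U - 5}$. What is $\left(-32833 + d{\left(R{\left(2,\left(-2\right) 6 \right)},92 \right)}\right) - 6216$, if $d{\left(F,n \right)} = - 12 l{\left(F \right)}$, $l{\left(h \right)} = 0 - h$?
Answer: $- \frac{663893}{17} \approx -39053.0$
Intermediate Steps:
$l{\left(h \right)} = - h$
$R{\left(q,U \right)} = \frac{3 + q}{-5 + U}$
$d{\left(F,n \right)} = 12 F$ ($d{\left(F,n \right)} = - 12 \left(- F\right) = 12 F$)
$\left(-32833 + d{\left(R{\left(2,\left(-2\right) 6 \right)},92 \right)}\right) - 6216 = \left(-32833 + 12 \frac{3 + 2}{-5 - 12}\right) - 6216 = \left(-32833 + 12 \frac{1}{-5 - 12} \cdot 5\right) - 6216 = \left(-32833 + 12 \frac{1}{-17} \cdot 5\right) - 6216 = \left(-32833 + 12 \left(\left(- \frac{1}{17}\right) 5\right)\right) - 6216 = \left(-32833 + 12 \left(- \frac{5}{17}\right)\right) - 6216 = \left(-32833 - \frac{60}{17}\right) - 6216 = - \frac{558221}{17} - 6216 = - \frac{663893}{17}$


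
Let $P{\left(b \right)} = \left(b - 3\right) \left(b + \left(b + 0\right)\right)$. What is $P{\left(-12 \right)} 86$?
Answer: $30960$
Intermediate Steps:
$P{\left(b \right)} = 2 b \left(-3 + b\right)$ ($P{\left(b \right)} = \left(-3 + b\right) \left(b + b\right) = \left(-3 + b\right) 2 b = 2 b \left(-3 + b\right)$)
$P{\left(-12 \right)} 86 = 2 \left(-12\right) \left(-3 - 12\right) 86 = 2 \left(-12\right) \left(-15\right) 86 = 360 \cdot 86 = 30960$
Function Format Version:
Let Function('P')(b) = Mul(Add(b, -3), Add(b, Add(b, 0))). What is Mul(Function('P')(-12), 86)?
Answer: 30960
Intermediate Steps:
Function('P')(b) = Mul(2, b, Add(-3, b)) (Function('P')(b) = Mul(Add(-3, b), Add(b, b)) = Mul(Add(-3, b), Mul(2, b)) = Mul(2, b, Add(-3, b)))
Mul(Function('P')(-12), 86) = Mul(Mul(2, -12, Add(-3, -12)), 86) = Mul(Mul(2, -12, -15), 86) = Mul(360, 86) = 30960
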